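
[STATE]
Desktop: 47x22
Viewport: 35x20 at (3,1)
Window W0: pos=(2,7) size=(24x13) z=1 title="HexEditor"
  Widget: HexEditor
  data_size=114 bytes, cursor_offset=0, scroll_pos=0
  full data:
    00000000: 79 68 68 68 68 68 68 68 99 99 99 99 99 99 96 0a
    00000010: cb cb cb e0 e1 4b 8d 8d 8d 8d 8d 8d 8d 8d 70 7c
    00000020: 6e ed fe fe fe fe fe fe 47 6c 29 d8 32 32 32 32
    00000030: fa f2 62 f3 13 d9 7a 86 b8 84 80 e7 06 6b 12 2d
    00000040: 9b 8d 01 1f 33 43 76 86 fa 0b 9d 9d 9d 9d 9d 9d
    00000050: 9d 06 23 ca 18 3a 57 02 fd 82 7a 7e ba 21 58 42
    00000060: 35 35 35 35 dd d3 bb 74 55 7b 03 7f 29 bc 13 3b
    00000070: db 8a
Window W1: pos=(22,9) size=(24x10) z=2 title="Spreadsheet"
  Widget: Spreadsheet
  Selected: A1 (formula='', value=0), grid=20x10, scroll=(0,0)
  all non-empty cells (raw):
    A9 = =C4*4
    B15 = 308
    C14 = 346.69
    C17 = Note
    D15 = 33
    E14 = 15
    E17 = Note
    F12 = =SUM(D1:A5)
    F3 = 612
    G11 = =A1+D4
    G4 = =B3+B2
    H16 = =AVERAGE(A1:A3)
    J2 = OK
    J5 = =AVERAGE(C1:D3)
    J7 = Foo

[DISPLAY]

                                   
                                   
                                   
                                   
                                   
                                   
━━━━━━━━━━━━━━━━━━━━━━┓            
 HexEditor            ┃            
───────────────────┏━━━━━━━━━━━━━━━
00000000  79 68 68 ┃ Spreadsheet   
00000010  cb cb cb ┠───────────────
00000020  6e ed fe ┃A1:            
00000030  fa f2 62 ┃       A       
00000040  9b 8d 01 ┃---------------
00000050  9d 06 23 ┃  1      [0]   
00000060  35 35 35 ┃  2        0   
00000070  db 8a    ┃  3        0   
                   ┗━━━━━━━━━━━━━━━
━━━━━━━━━━━━━━━━━━━━━━┛            
                                   


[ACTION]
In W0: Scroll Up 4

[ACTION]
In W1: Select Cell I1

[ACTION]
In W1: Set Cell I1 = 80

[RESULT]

                                   
                                   
                                   
                                   
                                   
                                   
━━━━━━━━━━━━━━━━━━━━━━┓            
 HexEditor            ┃            
───────────────────┏━━━━━━━━━━━━━━━
00000000  79 68 68 ┃ Spreadsheet   
00000010  cb cb cb ┠───────────────
00000020  6e ed fe ┃I1: 80         
00000030  fa f2 62 ┃       A       
00000040  9b 8d 01 ┃---------------
00000050  9d 06 23 ┃  1        0   
00000060  35 35 35 ┃  2        0   
00000070  db 8a    ┃  3        0   
                   ┗━━━━━━━━━━━━━━━
━━━━━━━━━━━━━━━━━━━━━━┛            
                                   


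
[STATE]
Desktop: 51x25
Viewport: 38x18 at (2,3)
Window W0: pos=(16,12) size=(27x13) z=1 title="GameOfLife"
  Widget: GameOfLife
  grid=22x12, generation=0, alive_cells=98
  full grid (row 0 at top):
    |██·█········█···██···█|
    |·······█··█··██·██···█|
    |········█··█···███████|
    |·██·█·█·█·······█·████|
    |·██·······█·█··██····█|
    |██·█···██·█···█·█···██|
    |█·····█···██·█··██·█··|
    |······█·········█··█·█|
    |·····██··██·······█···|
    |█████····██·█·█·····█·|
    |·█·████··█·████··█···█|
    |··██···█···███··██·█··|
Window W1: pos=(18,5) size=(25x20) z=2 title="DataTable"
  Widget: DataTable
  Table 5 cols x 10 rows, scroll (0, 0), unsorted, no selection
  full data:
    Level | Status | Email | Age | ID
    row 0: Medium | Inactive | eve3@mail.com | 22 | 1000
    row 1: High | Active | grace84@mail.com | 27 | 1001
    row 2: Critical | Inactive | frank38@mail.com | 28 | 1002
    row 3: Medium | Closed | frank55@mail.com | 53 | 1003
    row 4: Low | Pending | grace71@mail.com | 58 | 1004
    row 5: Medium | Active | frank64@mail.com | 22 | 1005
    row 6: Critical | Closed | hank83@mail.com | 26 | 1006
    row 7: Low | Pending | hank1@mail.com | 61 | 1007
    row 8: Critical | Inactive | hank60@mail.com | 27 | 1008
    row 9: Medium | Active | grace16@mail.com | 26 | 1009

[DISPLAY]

                                      
                                      
                ┏━━━━━━━━━━━━━━━━━━━━━
                ┃ DataTable           
                ┠─────────────────────
                ┃Level   │Status  │Ema
                ┃────────┼────────┼───
                ┃Medium  │Inactive│eve
                ┃High    │Active  │gra
              ┏━┃Critical│Inactive│fra
              ┃ ┃Medium  │Closed  │fra
              ┠─┃Low     │Pending │gra
              ┃G┃Medium  │Active  │fra
              ┃·┃Critical│Closed  │han
              ┃·┃Low     │Pending │han
              ┃·┃Critical│Inactive│han
              ┃█┃Medium  │Active  │gra
              ┃█┃                     


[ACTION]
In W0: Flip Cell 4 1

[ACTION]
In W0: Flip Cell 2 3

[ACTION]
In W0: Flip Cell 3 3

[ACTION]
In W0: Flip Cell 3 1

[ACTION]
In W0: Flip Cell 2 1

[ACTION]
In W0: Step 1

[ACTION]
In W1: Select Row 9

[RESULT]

                                      
                                      
                ┏━━━━━━━━━━━━━━━━━━━━━
                ┃ DataTable           
                ┠─────────────────────
                ┃Level   │Status  │Ema
                ┃────────┼────────┼───
                ┃Medium  │Inactive│eve
                ┃High    │Active  │gra
              ┏━┃Critical│Inactive│fra
              ┃ ┃Medium  │Closed  │fra
              ┠─┃Low     │Pending │gra
              ┃G┃Medium  │Active  │fra
              ┃·┃Critical│Closed  │han
              ┃·┃Low     │Pending │han
              ┃·┃Critical│Inactive│han
              ┃█┃>edium  │Active  │gra
              ┃█┃                     


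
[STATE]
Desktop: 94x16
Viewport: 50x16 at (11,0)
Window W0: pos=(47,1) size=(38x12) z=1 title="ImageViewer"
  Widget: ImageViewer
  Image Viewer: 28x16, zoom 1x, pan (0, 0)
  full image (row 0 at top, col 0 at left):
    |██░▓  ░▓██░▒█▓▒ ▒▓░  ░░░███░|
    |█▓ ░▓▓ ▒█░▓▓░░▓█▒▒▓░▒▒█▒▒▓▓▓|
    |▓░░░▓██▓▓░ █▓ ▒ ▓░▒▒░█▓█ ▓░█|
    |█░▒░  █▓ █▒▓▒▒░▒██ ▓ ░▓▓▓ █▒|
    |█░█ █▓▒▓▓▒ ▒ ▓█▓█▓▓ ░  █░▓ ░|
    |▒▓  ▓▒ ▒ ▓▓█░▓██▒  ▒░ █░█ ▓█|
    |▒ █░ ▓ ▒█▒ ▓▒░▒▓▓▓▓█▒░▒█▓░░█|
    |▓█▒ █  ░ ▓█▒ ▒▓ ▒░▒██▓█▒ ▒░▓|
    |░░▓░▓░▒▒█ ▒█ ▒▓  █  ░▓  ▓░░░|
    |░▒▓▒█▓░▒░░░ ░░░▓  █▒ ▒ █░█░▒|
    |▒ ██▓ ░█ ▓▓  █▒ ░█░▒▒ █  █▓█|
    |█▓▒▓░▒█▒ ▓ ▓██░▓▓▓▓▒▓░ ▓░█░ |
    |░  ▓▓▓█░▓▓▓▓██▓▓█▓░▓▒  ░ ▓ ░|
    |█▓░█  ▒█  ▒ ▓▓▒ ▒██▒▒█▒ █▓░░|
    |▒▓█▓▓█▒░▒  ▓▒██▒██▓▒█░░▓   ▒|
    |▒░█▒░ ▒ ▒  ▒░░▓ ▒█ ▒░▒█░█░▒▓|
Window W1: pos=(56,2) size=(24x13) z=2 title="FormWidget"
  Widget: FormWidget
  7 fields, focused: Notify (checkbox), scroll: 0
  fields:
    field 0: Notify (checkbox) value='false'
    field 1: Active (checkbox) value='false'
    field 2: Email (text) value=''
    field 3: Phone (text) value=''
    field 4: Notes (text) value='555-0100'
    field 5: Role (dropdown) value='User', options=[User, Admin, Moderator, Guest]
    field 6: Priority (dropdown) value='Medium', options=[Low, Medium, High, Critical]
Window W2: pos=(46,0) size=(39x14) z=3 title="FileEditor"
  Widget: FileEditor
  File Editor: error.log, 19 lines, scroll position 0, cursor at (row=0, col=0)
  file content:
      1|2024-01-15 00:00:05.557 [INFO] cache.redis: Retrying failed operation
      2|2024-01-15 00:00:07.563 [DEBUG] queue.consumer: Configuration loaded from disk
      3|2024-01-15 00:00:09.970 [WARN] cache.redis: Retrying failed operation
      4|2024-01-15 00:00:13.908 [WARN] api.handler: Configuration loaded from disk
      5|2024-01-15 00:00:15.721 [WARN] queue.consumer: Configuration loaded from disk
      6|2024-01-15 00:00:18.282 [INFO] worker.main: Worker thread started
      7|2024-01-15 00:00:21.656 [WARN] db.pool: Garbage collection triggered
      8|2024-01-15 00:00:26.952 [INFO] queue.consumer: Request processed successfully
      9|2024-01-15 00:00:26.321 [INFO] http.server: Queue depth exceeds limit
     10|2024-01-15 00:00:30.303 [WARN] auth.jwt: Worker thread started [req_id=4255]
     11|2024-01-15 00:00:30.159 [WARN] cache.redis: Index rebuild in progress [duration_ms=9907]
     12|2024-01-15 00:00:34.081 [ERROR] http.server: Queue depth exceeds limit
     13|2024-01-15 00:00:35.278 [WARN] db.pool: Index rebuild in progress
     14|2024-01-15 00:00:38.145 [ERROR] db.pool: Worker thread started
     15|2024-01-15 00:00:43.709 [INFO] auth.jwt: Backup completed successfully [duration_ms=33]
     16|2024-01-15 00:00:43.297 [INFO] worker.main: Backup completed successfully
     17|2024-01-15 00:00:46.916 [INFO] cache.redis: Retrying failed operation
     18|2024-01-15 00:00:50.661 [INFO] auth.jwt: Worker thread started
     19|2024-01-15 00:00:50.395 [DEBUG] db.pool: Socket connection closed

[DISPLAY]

                                   ┏━━━━━━━━━━━━━━
                                   ┃ FileEditor   
                                   ┠──────────────
                                   ┃█024-01-15 00:
                                   ┃2024-01-15 00:
                                   ┃2024-01-15 00:
                                   ┃2024-01-15 00:
                                   ┃2024-01-15 00:
                                   ┃2024-01-15 00:
                                   ┃2024-01-15 00:
                                   ┃2024-01-15 00:
                                   ┃2024-01-15 00:
                                   ┃2024-01-15 00:
                                   ┗━━━━━━━━━━━━━━
                                             ┗━━━━
                                                  


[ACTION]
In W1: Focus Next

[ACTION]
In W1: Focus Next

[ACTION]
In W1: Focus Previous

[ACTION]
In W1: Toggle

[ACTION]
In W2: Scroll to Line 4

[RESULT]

                                   ┏━━━━━━━━━━━━━━
                                   ┃ FileEditor   
                                   ┠──────────────
                                   ┃2024-01-15 00:
                                   ┃2024-01-15 00:
                                   ┃2024-01-15 00:
                                   ┃2024-01-15 00:
                                   ┃2024-01-15 00:
                                   ┃2024-01-15 00:
                                   ┃2024-01-15 00:
                                   ┃2024-01-15 00:
                                   ┃2024-01-15 00:
                                   ┃2024-01-15 00:
                                   ┗━━━━━━━━━━━━━━
                                             ┗━━━━
                                                  


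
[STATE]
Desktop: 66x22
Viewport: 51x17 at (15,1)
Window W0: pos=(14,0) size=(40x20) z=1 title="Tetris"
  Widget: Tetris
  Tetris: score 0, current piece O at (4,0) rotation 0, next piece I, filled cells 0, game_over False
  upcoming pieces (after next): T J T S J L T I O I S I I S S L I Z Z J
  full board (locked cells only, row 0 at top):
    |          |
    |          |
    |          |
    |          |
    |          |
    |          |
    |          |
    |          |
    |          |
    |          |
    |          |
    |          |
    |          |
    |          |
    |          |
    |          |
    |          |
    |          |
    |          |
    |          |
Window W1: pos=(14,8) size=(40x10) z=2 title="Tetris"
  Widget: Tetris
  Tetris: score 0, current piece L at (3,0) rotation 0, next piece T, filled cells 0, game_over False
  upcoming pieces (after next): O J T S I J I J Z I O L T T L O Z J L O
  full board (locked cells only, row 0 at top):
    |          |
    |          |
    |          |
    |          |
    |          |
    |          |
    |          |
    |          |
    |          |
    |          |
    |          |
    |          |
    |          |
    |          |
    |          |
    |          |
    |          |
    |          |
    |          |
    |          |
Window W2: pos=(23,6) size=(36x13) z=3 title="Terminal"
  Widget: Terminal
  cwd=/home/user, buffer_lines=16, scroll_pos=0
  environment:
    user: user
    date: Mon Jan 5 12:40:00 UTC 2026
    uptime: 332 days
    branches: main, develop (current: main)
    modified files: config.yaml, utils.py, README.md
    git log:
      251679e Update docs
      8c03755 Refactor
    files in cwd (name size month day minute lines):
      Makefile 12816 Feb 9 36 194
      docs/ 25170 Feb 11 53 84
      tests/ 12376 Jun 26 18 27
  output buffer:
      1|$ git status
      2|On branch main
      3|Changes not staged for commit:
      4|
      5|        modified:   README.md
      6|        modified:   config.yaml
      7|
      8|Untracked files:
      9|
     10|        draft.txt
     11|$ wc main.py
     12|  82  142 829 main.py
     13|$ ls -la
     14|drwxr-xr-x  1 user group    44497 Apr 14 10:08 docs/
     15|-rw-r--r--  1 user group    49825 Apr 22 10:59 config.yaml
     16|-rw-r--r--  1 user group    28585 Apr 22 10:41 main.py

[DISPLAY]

 Tetris                               ┃            
──────────────────────────────────────┨            
          │Next:                      ┃            
          │████                       ┃            
          │                           ┃            
        ┏━━━━━━━━━━━━━━━━━━━━━━━━━━━━━━━━━━┓       
        ┃ Terminal                         ┃       
━━━━━━━━┠──────────────────────────────────┨       
 Tetris ┃$ git status                      ┃       
────────┃On branch main                    ┃       
        ┃Changes not staged for commit:    ┃       
        ┃                                  ┃       
        ┃        modified:   README.md     ┃       
        ┃        modified:   config.yaml   ┃       
        ┃                                  ┃       
        ┃Untracked files:                  ┃       
━━━━━━━━┃                                  ┃       


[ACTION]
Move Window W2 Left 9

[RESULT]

 Tetris                               ┃            
──────────────────────────────────────┨            
          │Next:                      ┃            
          │████                       ┃            
          │                           ┃            
━━━━━━━━━━━━━━━━━━━━━━━━━━━━━━━━━━┓   ┃            
 Terminal                         ┃   ┃            
──────────────────────────────────┨━━━┓            
$ git status                      ┃   ┃            
On branch main                    ┃───┨            
Changes not staged for commit:    ┃   ┃            
                                  ┃   ┃            
        modified:   README.md     ┃   ┃            
        modified:   config.yaml   ┃   ┃            
                                  ┃   ┃            
Untracked files:                  ┃   ┃            
                                  ┃━━━┛            


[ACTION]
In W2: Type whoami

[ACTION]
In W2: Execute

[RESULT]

 Tetris                               ┃            
──────────────────────────────────────┨            
          │Next:                      ┃            
          │████                       ┃            
          │                           ┃            
━━━━━━━━━━━━━━━━━━━━━━━━━━━━━━━━━━┓   ┃            
 Terminal                         ┃   ┃            
──────────────────────────────────┨━━━┓            
$ wc main.py                      ┃   ┃            
  82  142 829 main.py             ┃───┨            
$ ls -la                          ┃   ┃            
drwxr-xr-x  1 user group    44497 ┃   ┃            
-rw-r--r--  1 user group    49825 ┃   ┃            
-rw-r--r--  1 user group    28585 ┃   ┃            
$ whoami                          ┃   ┃            
user                              ┃   ┃            
$ █                               ┃━━━┛            


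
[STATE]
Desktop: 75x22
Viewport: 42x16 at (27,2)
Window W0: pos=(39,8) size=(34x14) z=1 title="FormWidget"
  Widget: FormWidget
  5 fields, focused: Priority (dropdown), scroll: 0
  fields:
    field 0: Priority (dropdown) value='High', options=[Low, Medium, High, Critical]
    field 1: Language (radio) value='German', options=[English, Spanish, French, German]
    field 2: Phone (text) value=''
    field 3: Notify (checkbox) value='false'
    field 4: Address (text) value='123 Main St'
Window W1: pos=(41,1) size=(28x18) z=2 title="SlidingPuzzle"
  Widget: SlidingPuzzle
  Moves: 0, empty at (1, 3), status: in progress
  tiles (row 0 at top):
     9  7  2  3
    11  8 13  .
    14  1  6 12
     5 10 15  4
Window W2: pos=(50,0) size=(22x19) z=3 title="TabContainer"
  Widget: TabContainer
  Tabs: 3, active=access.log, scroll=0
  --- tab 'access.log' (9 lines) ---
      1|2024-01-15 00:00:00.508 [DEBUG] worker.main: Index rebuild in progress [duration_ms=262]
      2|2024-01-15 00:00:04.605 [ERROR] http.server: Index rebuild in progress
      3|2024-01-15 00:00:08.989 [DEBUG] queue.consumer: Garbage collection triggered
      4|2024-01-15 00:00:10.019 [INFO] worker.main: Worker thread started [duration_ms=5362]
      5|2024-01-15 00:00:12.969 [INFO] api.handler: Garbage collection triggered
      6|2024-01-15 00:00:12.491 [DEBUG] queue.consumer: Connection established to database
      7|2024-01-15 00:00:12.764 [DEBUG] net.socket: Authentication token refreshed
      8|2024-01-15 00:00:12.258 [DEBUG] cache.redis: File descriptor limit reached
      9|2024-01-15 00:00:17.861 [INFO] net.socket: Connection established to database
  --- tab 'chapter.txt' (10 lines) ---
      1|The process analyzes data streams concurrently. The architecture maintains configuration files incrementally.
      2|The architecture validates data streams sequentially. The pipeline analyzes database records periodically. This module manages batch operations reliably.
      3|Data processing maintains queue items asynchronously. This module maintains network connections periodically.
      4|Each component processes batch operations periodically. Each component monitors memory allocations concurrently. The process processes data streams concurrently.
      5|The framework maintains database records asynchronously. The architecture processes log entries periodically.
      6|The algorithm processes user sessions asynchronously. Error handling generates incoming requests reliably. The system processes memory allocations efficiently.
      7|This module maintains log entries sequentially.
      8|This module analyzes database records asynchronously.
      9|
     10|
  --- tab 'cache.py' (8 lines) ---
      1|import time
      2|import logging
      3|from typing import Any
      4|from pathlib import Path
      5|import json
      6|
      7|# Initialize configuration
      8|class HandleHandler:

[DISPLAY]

              ┃ Sliding┠──────────────────
              ┠────────┃[access.log]│ chap
              ┃┌────┬──┃──────────────────
              ┃│  9 │  ┃2024-01-15 00:00:0
              ┃├────┼──┃2024-01-15 00:00:0
              ┃│ 11 │  ┃2024-01-15 00:00:0
            ┏━┃├────┼──┃2024-01-15 00:00:1
            ┃ ┃│ 14 │  ┃2024-01-15 00:00:1
            ┠─┃├────┼──┃2024-01-15 00:00:1
            ┃>┃│  5 │ 1┃2024-01-15 00:00:1
            ┃ ┃└────┴──┃2024-01-15 00:00:1
            ┃ ┃Moves: 0┃2024-01-15 00:00:1
            ┃ ┃        ┃                  
            ┃ ┃        ┃                  
            ┃ ┃        ┃                  
            ┃ ┃        ┃                  


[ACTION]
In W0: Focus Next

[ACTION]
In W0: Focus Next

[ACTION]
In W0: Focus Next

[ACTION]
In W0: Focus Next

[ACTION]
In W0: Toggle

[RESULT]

              ┃ Sliding┠──────────────────
              ┠────────┃[access.log]│ chap
              ┃┌────┬──┃──────────────────
              ┃│  9 │  ┃2024-01-15 00:00:0
              ┃├────┼──┃2024-01-15 00:00:0
              ┃│ 11 │  ┃2024-01-15 00:00:0
            ┏━┃├────┼──┃2024-01-15 00:00:1
            ┃ ┃│ 14 │  ┃2024-01-15 00:00:1
            ┠─┃├────┼──┃2024-01-15 00:00:1
            ┃ ┃│  5 │ 1┃2024-01-15 00:00:1
            ┃ ┃└────┴──┃2024-01-15 00:00:1
            ┃ ┃Moves: 0┃2024-01-15 00:00:1
            ┃ ┃        ┃                  
            ┃>┃        ┃                  
            ┃ ┃        ┃                  
            ┃ ┃        ┃                  


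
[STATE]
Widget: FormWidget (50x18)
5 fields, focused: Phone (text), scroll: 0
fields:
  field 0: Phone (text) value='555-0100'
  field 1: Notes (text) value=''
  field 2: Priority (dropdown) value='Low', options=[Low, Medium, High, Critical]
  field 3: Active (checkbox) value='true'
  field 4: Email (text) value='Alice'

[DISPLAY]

> Phone:      [555-0100                          ]
  Notes:      [                                  ]
  Priority:   [Low                              ▼]
  Active:     [x]                                 
  Email:      [Alice                             ]
                                                  
                                                  
                                                  
                                                  
                                                  
                                                  
                                                  
                                                  
                                                  
                                                  
                                                  
                                                  
                                                  


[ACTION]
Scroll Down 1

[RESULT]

  Notes:      [                                  ]
  Priority:   [Low                              ▼]
  Active:     [x]                                 
  Email:      [Alice                             ]
                                                  
                                                  
                                                  
                                                  
                                                  
                                                  
                                                  
                                                  
                                                  
                                                  
                                                  
                                                  
                                                  
                                                  


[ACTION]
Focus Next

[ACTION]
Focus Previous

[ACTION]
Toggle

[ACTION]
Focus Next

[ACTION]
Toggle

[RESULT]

> Notes:      [                                  ]
  Priority:   [Low                              ▼]
  Active:     [x]                                 
  Email:      [Alice                             ]
                                                  
                                                  
                                                  
                                                  
                                                  
                                                  
                                                  
                                                  
                                                  
                                                  
                                                  
                                                  
                                                  
                                                  


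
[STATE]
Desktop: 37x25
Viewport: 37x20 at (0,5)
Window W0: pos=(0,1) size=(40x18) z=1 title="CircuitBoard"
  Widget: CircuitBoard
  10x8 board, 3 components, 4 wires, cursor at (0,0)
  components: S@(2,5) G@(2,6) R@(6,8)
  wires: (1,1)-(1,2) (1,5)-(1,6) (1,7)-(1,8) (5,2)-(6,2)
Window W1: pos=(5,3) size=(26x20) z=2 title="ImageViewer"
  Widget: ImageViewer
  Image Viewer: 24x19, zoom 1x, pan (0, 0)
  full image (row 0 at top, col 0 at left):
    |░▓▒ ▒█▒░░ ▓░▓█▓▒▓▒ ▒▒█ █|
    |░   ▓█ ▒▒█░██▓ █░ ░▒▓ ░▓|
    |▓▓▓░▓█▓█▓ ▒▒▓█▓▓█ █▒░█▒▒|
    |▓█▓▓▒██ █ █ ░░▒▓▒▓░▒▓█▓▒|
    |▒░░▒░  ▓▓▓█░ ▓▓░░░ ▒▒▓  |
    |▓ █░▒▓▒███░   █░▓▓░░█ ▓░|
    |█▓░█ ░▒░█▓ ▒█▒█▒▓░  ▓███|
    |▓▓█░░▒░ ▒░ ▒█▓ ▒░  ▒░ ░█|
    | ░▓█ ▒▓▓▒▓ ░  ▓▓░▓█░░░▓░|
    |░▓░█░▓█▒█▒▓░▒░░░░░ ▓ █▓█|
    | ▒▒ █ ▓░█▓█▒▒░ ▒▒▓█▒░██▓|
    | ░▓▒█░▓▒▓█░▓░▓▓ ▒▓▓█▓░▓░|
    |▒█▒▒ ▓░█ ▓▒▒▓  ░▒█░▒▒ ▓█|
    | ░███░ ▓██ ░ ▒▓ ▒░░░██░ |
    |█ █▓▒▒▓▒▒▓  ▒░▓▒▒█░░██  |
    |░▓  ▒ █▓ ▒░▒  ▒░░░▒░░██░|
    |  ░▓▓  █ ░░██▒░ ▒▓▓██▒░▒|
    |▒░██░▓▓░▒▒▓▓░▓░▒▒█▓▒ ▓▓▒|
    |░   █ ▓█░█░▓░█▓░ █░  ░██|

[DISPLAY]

┃0  [┠────────────────────────┨      
┃    ┃░▓▒ ▒█▒░░ ▓░▓█▓▒▓▒ ▒▒█ █┃      
┃1   ┃░   ▓█ ▒▒█░██▓ █░ ░▒▓ ░▓┃  · ─ 
┃    ┃▓▓▓░▓█▓█▓ ▒▒▓█▓▓█ █▒░█▒▒┃      
┃2   ┃▓█▓▓▒██ █ █ ░░▒▓▒▓░▒▓█▓▒┃      
┃    ┃▒░░▒░  ▓▓▓█░ ▓▓░░░ ▒▒▓  ┃      
┃3   ┃▓ █░▒▓▒███░   █░▓▓░░█ ▓░┃      
┃    ┃█▓░█ ░▒░█▓ ▒█▒█▒▓░  ▓███┃      
┃4   ┃▓▓█░░▒░ ▒░ ▒█▓ ▒░  ▒░ ░█┃      
┃    ┃ ░▓█ ▒▓▓▒▓ ░  ▓▓░▓█░░░▓░┃      
┃5   ┃░▓░█░▓█▒█▒▓░▒░░░░░ ▓ █▓█┃      
┃    ┃ ▒▒ █ ▓░█▓█▒▒░ ▒▒▓█▒░██▓┃      
┃6   ┃ ░▓▒█░▓▒▓█░▓░▓▓ ▒▓▓█▓░▓░┃      
┗━━━━┃▒█▒▒ ▓░█ ▓▒▒▓  ░▒█░▒▒ ▓█┃━━━━━━
     ┃ ░███░ ▓██ ░ ▒▓ ▒░░░██░ ┃      
     ┃█ █▓▒▒▓▒▒▓  ▒░▓▒▒█░░██  ┃      
     ┃░▓  ▒ █▓ ▒░▒  ▒░░░▒░░██░┃      
     ┗━━━━━━━━━━━━━━━━━━━━━━━━┛      
                                     
                                     


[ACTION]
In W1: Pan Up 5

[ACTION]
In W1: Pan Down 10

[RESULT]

┃0  [┠────────────────────────┨      
┃    ┃ ▒▒ █ ▓░█▓█▒▒░ ▒▒▓█▒░██▓┃      
┃1   ┃ ░▓▒█░▓▒▓█░▓░▓▓ ▒▓▓█▓░▓░┃  · ─ 
┃    ┃▒█▒▒ ▓░█ ▓▒▒▓  ░▒█░▒▒ ▓█┃      
┃2   ┃ ░███░ ▓██ ░ ▒▓ ▒░░░██░ ┃      
┃    ┃█ █▓▒▒▓▒▒▓  ▒░▓▒▒█░░██  ┃      
┃3   ┃░▓  ▒ █▓ ▒░▒  ▒░░░▒░░██░┃      
┃    ┃  ░▓▓  █ ░░██▒░ ▒▓▓██▒░▒┃      
┃4   ┃▒░██░▓▓░▒▒▓▓░▓░▒▒█▓▒ ▓▓▒┃      
┃    ┃░   █ ▓█░█░▓░█▓░ █░  ░██┃      
┃5   ┃                        ┃      
┃    ┃                        ┃      
┃6   ┃                        ┃      
┗━━━━┃                        ┃━━━━━━
     ┃                        ┃      
     ┃                        ┃      
     ┃                        ┃      
     ┗━━━━━━━━━━━━━━━━━━━━━━━━┛      
                                     
                                     


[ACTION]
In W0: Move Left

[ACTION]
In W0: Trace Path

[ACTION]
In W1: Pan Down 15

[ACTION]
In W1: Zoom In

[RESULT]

┃0  [┠────────────────────────┨      
┃    ┃▒▒██▒▒▒▒  ▓▓░░██  ▓▓▒▒▒▒┃      
┃1   ┃  ░░██████░░  ▓▓████  ░░┃  · ─ 
┃    ┃  ░░██████░░  ▓▓████  ░░┃      
┃2   ┃██  ██▓▓▒▒▒▒▓▓▒▒▒▒▓▓    ┃      
┃    ┃██  ██▓▓▒▒▒▒▓▓▒▒▒▒▓▓    ┃      
┃3   ┃░░▓▓    ▒▒  ██▓▓  ▒▒░░▒▒┃      
┃    ┃░░▓▓    ▒▒  ██▓▓  ▒▒░░▒▒┃      
┃4   ┃    ░░▓▓▓▓    ██  ░░░░██┃      
┃    ┃    ░░▓▓▓▓    ██  ░░░░██┃      
┃5   ┃▒▒░░████░░▓▓▓▓░░▒▒▒▒▓▓▓▓┃      
┃    ┃▒▒░░████░░▓▓▓▓░░▒▒▒▒▓▓▓▓┃      
┃6   ┃░░      ██  ▓▓██░░██░░▓▓┃      
┗━━━━┃░░      ██  ▓▓██░░██░░▓▓┃━━━━━━
     ┃                        ┃      
     ┃                        ┃      
     ┃                        ┃      
     ┗━━━━━━━━━━━━━━━━━━━━━━━━┛      
                                     
                                     


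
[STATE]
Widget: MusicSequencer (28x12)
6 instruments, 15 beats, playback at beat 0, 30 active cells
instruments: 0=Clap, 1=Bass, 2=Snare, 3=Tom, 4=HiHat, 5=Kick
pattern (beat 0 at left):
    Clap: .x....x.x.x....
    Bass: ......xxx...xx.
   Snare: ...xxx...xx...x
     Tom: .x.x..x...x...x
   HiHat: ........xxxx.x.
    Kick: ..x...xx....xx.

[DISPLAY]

      ▼12345678901234       
  Clap·█····█·█·█····       
  Bass······███···██·       
 Snare···███···██···█       
   Tom·█·█··█···█···█       
 HiHat········████·█·       
  Kick··█···██····██·       
                            
                            
                            
                            
                            


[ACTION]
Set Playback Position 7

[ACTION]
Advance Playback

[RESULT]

      01234567▼901234       
  Clap·█····█·█·█····       
  Bass······███···██·       
 Snare···███···██···█       
   Tom·█·█··█···█···█       
 HiHat········████·█·       
  Kick··█···██····██·       
                            
                            
                            
                            
                            


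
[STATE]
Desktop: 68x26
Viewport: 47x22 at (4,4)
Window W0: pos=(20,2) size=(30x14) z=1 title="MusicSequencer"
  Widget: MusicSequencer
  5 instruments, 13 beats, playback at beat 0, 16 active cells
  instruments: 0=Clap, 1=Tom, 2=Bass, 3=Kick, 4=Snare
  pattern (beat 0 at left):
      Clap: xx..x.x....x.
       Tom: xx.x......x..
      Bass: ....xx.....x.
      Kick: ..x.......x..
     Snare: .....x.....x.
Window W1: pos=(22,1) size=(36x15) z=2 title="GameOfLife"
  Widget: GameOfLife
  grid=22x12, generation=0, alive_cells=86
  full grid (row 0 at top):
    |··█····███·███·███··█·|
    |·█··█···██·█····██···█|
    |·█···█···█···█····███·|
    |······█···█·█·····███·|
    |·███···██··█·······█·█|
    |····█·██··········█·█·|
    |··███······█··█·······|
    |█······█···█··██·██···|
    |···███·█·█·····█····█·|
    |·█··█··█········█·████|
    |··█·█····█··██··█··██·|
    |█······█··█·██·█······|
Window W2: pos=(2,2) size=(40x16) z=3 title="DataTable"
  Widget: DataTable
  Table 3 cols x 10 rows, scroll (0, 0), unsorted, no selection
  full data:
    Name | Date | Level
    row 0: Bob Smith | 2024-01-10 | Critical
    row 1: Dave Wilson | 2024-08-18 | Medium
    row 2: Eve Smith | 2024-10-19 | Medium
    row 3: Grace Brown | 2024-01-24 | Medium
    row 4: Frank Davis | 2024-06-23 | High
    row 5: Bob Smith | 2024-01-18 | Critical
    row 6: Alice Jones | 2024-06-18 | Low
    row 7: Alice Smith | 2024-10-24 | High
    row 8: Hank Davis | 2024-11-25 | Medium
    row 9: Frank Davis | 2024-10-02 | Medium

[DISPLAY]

─────────────────────────────────────┨         
ame       │Date      │Level          ┃··█      
──────────┼──────────┼────────       ┃██·      
ob Smith  │2024-01-10│Critical       ┃██·      
ave Wilson│2024-08-18│Medium         ┃█·█      
ve Smith  │2024-10-19│Medium         ┃·█·      
race Brown│2024-01-24│Medium         ┃···      
rank Davis│2024-06-23│High           ┃···      
ob Smith  │2024-01-18│Critical       ┃·█·      
lice Jones│2024-06-18│Low            ┃███      
lice Smith│2024-10-24│High           ┃██·      
ank Davis │2024-11-25│Medium         ┃━━━━━━━━━
rank Davis│2024-10-02│Medium         ┃         
━━━━━━━━━━━━━━━━━━━━━━━━━━━━━━━━━━━━━┛         
                                               
                                               
                                               
                                               
                                               
                                               
                                               
                                               


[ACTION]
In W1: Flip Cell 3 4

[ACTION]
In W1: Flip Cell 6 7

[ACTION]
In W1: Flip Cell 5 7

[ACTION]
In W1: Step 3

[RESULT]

─────────────────────────────────────┨         
ame       │Date      │Level          ┃···      
──────────┼──────────┼────────       ┃·██      
ob Smith  │2024-01-10│Critical       ┃···      
ave Wilson│2024-08-18│Medium         ┃█·█      
ve Smith  │2024-10-19│Medium         ┃··█      
race Brown│2024-01-24│Medium         ┃··█      
rank Davis│2024-06-23│High           ┃···      
ob Smith  │2024-01-18│Critical       ┃··█      
lice Jones│2024-06-18│Low            ┃█·█      
lice Smith│2024-10-24│High           ┃█··      
ank Davis │2024-11-25│Medium         ┃━━━━━━━━━
rank Davis│2024-10-02│Medium         ┃         
━━━━━━━━━━━━━━━━━━━━━━━━━━━━━━━━━━━━━┛         
                                               
                                               
                                               
                                               
                                               
                                               
                                               
                                               


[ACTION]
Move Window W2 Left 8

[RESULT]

───────────────────────────────────┨           
e       │Date      │Level          ┃·····      
────────┼──────────┼────────       ┃···██      
 Smith  │2024-01-10│Critical       ┃·····      
e Wilson│2024-08-18│Medium         ┃··█·█      
 Smith  │2024-10-19│Medium         ┃····█      
ce Brown│2024-01-24│Medium         ┃█···█      
nk Davis│2024-06-23│High           ┃█····      
 Smith  │2024-01-18│Critical       ┃█···█      
ce Jones│2024-06-18│Low            ┃·██·█      
ce Smith│2024-10-24│High           ┃·██··      
k Davis │2024-11-25│Medium         ┃━━━━━━━━━━━
nk Davis│2024-10-02│Medium         ┃           
━━━━━━━━━━━━━━━━━━━━━━━━━━━━━━━━━━━┛           
                                               
                                               
                                               
                                               
                                               
                                               
                                               
                                               
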